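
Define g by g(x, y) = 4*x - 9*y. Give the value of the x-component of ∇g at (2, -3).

4

(∇g)_1 = ∂g/∂x = 4
At (2, -3): 4.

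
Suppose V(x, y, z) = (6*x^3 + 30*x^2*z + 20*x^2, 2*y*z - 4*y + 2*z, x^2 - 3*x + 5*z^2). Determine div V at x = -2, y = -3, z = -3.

312

∂V₁/∂x = 18*x^2 + 60*x*z + 40*x
∂V₂/∂y = 2*z - 4
∂V₃/∂z = 10*z
∇·V = 18*x^2 + 60*x*z + 40*x + 12*z - 4
At (-2, -3, -3): 312.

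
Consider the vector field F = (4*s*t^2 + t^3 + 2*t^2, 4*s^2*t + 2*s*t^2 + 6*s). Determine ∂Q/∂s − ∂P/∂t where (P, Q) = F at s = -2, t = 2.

∂F₂/∂s = 8*s*t + 2*t^2 + 6
∂F₁/∂t = 8*s*t + 3*t^2 + 4*t
Scalar curl = -t^2 - 4*t + 6
At (-2, 2): -6.

-6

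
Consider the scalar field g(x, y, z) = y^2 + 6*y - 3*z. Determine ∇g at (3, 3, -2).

∂g/∂x = 0
∂g/∂y = 2*y + 6
∂g/∂z = -3
∇g = (0, 2*y + 6, -3)
At (3, 3, -2): (0, 12, -3).

(0, 12, -3)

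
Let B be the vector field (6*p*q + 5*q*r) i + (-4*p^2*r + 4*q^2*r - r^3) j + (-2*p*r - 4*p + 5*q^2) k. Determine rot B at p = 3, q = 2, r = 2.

(52, 18, -76)

(∇×B)₁ = ∂B₃/∂q − ∂B₂/∂r = 4*p^2 - 4*q^2 + 10*q + 3*r^2
(∇×B)₂ = ∂B₁/∂r − ∂B₃/∂p = 5*q + 2*r + 4
(∇×B)₃ = ∂B₂/∂p − ∂B₁/∂q = -8*p*r - 6*p - 5*r
∇×B = (4*p^2 - 4*q^2 + 10*q + 3*r^2, 5*q + 2*r + 4, -8*p*r - 6*p - 5*r)
At (3, 2, 2): (52, 18, -76).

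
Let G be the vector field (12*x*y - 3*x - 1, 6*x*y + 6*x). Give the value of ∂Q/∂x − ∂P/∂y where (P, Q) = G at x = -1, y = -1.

12

∂G₂/∂x = 6*y + 6
∂G₁/∂y = 12*x
Scalar curl = -12*x + 6*y + 6
At (-1, -1): 12.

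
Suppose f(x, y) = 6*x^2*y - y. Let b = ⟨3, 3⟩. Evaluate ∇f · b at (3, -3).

∂f/∂x = 12*x*y
∂f/∂y = 6*x^2 - 1
∇f at (3, -3) = (-108, 53)
∇f · b = (-108)(3) + (53)(3) = -165

-165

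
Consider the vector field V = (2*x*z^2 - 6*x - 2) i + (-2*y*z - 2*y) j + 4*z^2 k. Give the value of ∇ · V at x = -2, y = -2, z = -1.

-12

∂V₁/∂x = 2*z^2 - 6
∂V₂/∂y = -2*z - 2
∂V₃/∂z = 8*z
∇·V = 2*z^2 + 6*z - 8
At (-2, -2, -1): -12.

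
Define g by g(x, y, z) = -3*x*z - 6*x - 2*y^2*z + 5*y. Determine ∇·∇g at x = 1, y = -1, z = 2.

-8

∂²g/∂x² = 0
∂²g/∂y² = -4*z
∂²g/∂z² = 0
∇²g = -4*z
At (1, -1, 2): -8.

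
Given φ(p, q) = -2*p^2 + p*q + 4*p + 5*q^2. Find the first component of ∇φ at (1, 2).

2

(∇φ)_1 = ∂φ/∂p = -4*p + q + 4
At (1, 2): 2.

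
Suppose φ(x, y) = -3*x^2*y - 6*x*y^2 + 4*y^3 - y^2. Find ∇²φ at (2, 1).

∂²φ/∂x² = -6*y
∂²φ/∂y² = 2*(-6*x + 12*y - 1)
∇²φ = -12*x + 18*y - 2
At (2, 1): -8.

-8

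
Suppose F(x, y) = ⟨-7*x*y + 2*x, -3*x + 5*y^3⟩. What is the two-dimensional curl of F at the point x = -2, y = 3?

∂F₂/∂x = -3
∂F₁/∂y = -7*x
Scalar curl = 7*x - 3
At (-2, 3): -17.

-17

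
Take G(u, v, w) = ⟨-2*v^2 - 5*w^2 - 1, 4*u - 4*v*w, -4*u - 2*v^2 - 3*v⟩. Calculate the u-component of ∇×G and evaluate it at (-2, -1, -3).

(∇×G)_1 = ∂G₃/∂v − ∂G₂/∂w
= -4*v - 3 − (-4*v)
= -3
At (-2, -1, -3): -3.

-3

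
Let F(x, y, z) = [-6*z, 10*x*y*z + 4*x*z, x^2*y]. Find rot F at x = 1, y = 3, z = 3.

(-33, -12, 102)

(∇×F)₁ = ∂F₃/∂y − ∂F₂/∂z = x^2 - 10*x*y - 4*x
(∇×F)₂ = ∂F₁/∂z − ∂F₃/∂x = -2*x*y - 6
(∇×F)₃ = ∂F₂/∂x − ∂F₁/∂y = 10*y*z + 4*z
∇×F = (x^2 - 10*x*y - 4*x, -2*x*y - 6, 10*y*z + 4*z)
At (1, 3, 3): (-33, -12, 102).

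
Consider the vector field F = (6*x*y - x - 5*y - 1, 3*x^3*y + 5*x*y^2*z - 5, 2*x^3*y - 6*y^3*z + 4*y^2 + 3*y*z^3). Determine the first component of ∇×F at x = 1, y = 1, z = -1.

(∇×F)_1 = ∂F₃/∂y − ∂F₂/∂z
= 2*x^3 - 18*y^2*z + 8*y + 3*z^3 − (5*x*y^2)
= 2*x^3 - 5*x*y^2 - 18*y^2*z + 8*y + 3*z^3
At (1, 1, -1): 20.

20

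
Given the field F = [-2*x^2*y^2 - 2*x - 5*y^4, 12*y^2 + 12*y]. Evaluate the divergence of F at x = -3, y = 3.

∂F₁/∂x = -4*x*y^2 - 2
∂F₂/∂y = 24*y + 12
∇·F = -4*x*y^2 + 24*y + 10
At (-3, 3): 190.

190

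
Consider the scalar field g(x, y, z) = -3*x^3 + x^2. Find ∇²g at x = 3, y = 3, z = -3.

-52

∂²g/∂x² = 2*(-9*x + 1)
∂²g/∂y² = 0
∂²g/∂z² = 0
∇²g = -18*x + 2
At (3, 3, -3): -52.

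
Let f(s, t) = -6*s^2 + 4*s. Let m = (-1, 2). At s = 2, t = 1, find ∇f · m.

20

∂f/∂s = -12*s + 4
∂f/∂t = 0
∇f at (2, 1) = (-20, 0)
∇f · m = (-20)(-1) + (0)(2) = 20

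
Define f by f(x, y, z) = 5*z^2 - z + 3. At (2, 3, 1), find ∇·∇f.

10

∂²f/∂x² = 0
∂²f/∂y² = 0
∂²f/∂z² = 10
∇²f = 10
At (2, 3, 1): 10.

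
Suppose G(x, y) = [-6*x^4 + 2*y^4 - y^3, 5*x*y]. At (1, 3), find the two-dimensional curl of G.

∂G₂/∂x = 5*y
∂G₁/∂y = 8*y^3 - 3*y^2
Scalar curl = -8*y^3 + 3*y^2 + 5*y
At (1, 3): -174.

-174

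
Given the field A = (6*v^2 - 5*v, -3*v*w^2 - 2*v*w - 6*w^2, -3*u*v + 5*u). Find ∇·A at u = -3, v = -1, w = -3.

∂A₁/∂u = 0
∂A₂/∂v = -3*w^2 - 2*w
∂A₃/∂w = 0
∇·A = -3*w^2 - 2*w
At (-3, -1, -3): -21.

-21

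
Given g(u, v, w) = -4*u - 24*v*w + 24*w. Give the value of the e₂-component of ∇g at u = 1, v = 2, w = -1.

(∇g)_2 = ∂g/∂v = -24*w
At (1, 2, -1): 24.

24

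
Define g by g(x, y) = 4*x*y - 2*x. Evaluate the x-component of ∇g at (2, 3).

10

(∇g)_1 = ∂g/∂x = 4*y - 2
At (2, 3): 10.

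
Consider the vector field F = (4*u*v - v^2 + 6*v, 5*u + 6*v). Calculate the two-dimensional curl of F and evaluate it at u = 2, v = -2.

∂F₂/∂u = 5
∂F₁/∂v = 4*u - 2*v + 6
Scalar curl = -4*u + 2*v - 1
At (2, -2): -13.

-13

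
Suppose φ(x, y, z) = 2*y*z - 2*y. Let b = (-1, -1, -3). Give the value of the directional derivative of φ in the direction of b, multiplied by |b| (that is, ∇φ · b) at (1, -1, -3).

∂φ/∂x = 0
∂φ/∂y = 2*z - 2
∂φ/∂z = 2*y
∇φ at (1, -1, -3) = (0, -8, -2)
∇φ · b = (0)(-1) + (-8)(-1) + (-2)(-3) = 14

14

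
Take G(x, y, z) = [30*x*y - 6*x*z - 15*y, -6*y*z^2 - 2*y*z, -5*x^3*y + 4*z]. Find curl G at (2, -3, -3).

(∇×G)₁ = ∂G₃/∂y − ∂G₂/∂z = -5*x^3 + 12*y*z + 2*y
(∇×G)₂ = ∂G₁/∂z − ∂G₃/∂x = 15*x^2*y - 6*x
(∇×G)₃ = ∂G₂/∂x − ∂G₁/∂y = -30*x + 15
∇×G = (-5*x^3 + 12*y*z + 2*y, 15*x^2*y - 6*x, -30*x + 15)
At (2, -3, -3): (62, -192, -45).

(62, -192, -45)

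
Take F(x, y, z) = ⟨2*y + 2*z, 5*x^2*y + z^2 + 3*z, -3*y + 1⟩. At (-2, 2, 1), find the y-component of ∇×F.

(∇×F)_2 = ∂F₁/∂z − ∂F₃/∂x
= 2 − (0)
= 2
At (-2, 2, 1): 2.

2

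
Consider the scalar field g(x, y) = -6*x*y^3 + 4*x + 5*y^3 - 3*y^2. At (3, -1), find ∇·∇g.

72

∂²g/∂x² = 0
∂²g/∂y² = 6*(-6*x*y + 5*y - 1)
∇²g = -36*x*y + 30*y - 6
At (3, -1): 72.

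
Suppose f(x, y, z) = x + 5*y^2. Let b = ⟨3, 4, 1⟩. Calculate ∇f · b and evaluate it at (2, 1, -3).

43

∂f/∂x = 1
∂f/∂y = 10*y
∂f/∂z = 0
∇f at (2, 1, -3) = (1, 10, 0)
∇f · b = (1)(3) + (10)(4) + (0)(1) = 43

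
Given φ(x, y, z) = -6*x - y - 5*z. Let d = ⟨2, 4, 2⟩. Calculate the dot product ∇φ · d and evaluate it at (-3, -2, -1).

∂φ/∂x = -6
∂φ/∂y = -1
∂φ/∂z = -5
∇φ at (-3, -2, -1) = (-6, -1, -5)
∇φ · d = (-6)(2) + (-1)(4) + (-5)(2) = -26

-26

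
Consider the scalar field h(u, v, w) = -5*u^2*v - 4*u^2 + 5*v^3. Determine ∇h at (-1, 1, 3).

(18, 10, 0)

∂h/∂u = -10*u*v - 8*u
∂h/∂v = -5*u^2 + 15*v^2
∂h/∂w = 0
∇h = (-10*u*v - 8*u, -5*u^2 + 15*v^2, 0)
At (-1, 1, 3): (18, 10, 0).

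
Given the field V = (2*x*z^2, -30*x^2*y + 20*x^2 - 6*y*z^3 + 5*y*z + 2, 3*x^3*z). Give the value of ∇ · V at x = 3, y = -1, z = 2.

-219

∂V₁/∂x = 2*z^2
∂V₂/∂y = -30*x^2 - 6*z^3 + 5*z
∂V₃/∂z = 3*x^3
∇·V = 3*x^3 - 30*x^2 - 6*z^3 + 2*z^2 + 5*z
At (3, -1, 2): -219.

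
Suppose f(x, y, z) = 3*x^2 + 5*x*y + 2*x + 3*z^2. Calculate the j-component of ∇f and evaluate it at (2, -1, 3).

(∇f)_2 = ∂f/∂y = 5*x
At (2, -1, 3): 10.

10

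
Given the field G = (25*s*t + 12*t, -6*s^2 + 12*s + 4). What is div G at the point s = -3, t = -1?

∂G₁/∂s = 25*t
∂G₂/∂t = 0
∇·G = 25*t
At (-3, -1): -25.

-25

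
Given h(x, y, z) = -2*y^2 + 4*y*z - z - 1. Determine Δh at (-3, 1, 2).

-4

∂²h/∂x² = 0
∂²h/∂y² = -4
∂²h/∂z² = 0
∇²h = -4
At (-3, 1, 2): -4.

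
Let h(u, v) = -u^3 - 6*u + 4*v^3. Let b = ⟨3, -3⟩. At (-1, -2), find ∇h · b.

∂h/∂u = -3*u^2 - 6
∂h/∂v = 12*v^2
∇h at (-1, -2) = (-9, 48)
∇h · b = (-9)(3) + (48)(-3) = -171

-171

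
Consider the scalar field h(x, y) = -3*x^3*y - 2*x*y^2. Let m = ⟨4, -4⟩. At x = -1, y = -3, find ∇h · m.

72

∂h/∂x = -9*x^2*y - 2*y^2
∂h/∂y = -3*x^3 - 4*x*y
∇h at (-1, -3) = (9, -9)
∇h · m = (9)(4) + (-9)(-4) = 72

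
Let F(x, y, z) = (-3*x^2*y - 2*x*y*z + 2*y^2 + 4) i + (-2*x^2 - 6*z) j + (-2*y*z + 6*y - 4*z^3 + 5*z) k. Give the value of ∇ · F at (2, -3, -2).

∂F₁/∂x = -6*x*y - 2*y*z
∂F₂/∂y = 0
∂F₃/∂z = -2*y - 12*z^2 + 5
∇·F = -6*x*y - 2*y*z - 2*y - 12*z^2 + 5
At (2, -3, -2): -13.

-13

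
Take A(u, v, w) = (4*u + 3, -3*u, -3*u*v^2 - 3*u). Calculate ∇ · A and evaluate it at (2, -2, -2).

∂A₁/∂u = 4
∂A₂/∂v = 0
∂A₃/∂w = 0
∇·A = 4
At (2, -2, -2): 4.

4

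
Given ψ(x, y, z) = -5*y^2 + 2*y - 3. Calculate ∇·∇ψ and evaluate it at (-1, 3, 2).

∂²ψ/∂x² = 0
∂²ψ/∂y² = -10
∂²ψ/∂z² = 0
∇²ψ = -10
At (-1, 3, 2): -10.

-10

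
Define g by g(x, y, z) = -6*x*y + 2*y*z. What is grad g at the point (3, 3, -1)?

∂g/∂x = -6*y
∂g/∂y = -6*x + 2*z
∂g/∂z = 2*y
∇g = (-6*y, -6*x + 2*z, 2*y)
At (3, 3, -1): (-18, -20, 6).

(-18, -20, 6)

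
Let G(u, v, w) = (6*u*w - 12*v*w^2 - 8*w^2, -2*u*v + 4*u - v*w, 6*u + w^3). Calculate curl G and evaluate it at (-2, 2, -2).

(∇×G)₁ = ∂G₃/∂v − ∂G₂/∂w = v
(∇×G)₂ = ∂G₁/∂w − ∂G₃/∂u = 6*u - 24*v*w - 16*w - 6
(∇×G)₃ = ∂G₂/∂u − ∂G₁/∂v = -2*v + 12*w^2 + 4
∇×G = (v, 6*u - 24*v*w - 16*w - 6, -2*v + 12*w^2 + 4)
At (-2, 2, -2): (2, 110, 48).

(2, 110, 48)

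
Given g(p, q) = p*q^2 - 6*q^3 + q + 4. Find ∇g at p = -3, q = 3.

(9, -179)

∂g/∂p = q^2
∂g/∂q = 2*p*q - 18*q^2 + 1
∇g = (q^2, 2*p*q - 18*q^2 + 1)
At (-3, 3): (9, -179).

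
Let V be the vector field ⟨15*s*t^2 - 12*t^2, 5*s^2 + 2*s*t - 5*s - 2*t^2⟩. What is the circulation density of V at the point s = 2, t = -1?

49

∂V₂/∂s = 10*s + 2*t - 5
∂V₁/∂t = 30*s*t - 24*t
Scalar curl = -30*s*t + 10*s + 26*t - 5
At (2, -1): 49.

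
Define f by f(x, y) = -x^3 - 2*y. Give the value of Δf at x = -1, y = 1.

∂²f/∂x² = -6*x
∂²f/∂y² = 0
∇²f = -6*x
At (-1, 1): 6.

6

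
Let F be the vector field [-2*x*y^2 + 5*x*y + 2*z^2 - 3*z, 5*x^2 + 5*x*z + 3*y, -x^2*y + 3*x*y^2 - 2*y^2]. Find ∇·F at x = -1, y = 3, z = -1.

0

∂F₁/∂x = -2*y^2 + 5*y
∂F₂/∂y = 3
∂F₃/∂z = 0
∇·F = -2*y^2 + 5*y + 3
At (-1, 3, -1): 0.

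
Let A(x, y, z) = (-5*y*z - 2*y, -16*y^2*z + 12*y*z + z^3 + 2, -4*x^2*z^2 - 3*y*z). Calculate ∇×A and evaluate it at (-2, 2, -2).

(∇×A)₁ = ∂A₃/∂y − ∂A₂/∂z = 16*y^2 - 12*y - 3*z^2 - 3*z
(∇×A)₂ = ∂A₁/∂z − ∂A₃/∂x = 8*x*z^2 - 5*y
(∇×A)₃ = ∂A₂/∂x − ∂A₁/∂y = 5*z + 2
∇×A = (16*y^2 - 12*y - 3*z^2 - 3*z, 8*x*z^2 - 5*y, 5*z + 2)
At (-2, 2, -2): (34, -74, -8).

(34, -74, -8)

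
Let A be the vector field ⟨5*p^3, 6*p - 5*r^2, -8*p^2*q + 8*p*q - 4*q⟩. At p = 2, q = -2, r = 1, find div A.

60

∂A₁/∂p = 15*p^2
∂A₂/∂q = 0
∂A₃/∂r = 0
∇·A = 15*p^2
At (2, -2, 1): 60.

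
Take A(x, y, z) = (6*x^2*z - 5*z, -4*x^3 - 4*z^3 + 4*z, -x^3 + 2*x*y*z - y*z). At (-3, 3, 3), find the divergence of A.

-129

∂A₁/∂x = 12*x*z
∂A₂/∂y = 0
∂A₃/∂z = 2*x*y - y
∇·A = 2*x*y + 12*x*z - y
At (-3, 3, 3): -129.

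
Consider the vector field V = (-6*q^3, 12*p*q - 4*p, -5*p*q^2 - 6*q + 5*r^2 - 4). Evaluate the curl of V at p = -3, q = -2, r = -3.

(-66, 20, 44)

(∇×V)₁ = ∂V₃/∂q − ∂V₂/∂r = -10*p*q - 6
(∇×V)₂ = ∂V₁/∂r − ∂V₃/∂p = 5*q^2
(∇×V)₃ = ∂V₂/∂p − ∂V₁/∂q = 18*q^2 + 12*q - 4
∇×V = (-10*p*q - 6, 5*q^2, 18*q^2 + 12*q - 4)
At (-3, -2, -3): (-66, 20, 44).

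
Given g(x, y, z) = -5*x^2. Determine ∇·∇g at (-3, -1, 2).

∂²g/∂x² = -10
∂²g/∂y² = 0
∂²g/∂z² = 0
∇²g = -10
At (-3, -1, 2): -10.

-10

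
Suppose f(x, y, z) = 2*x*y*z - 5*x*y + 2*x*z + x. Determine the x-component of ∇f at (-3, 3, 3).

10

(∇f)_1 = ∂f/∂x = 2*y*z - 5*y + 2*z + 1
At (-3, 3, 3): 10.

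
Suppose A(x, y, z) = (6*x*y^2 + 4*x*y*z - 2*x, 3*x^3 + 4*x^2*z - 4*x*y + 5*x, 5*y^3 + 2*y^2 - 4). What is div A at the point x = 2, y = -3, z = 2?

20

∂A₁/∂x = 6*y^2 + 4*y*z - 2
∂A₂/∂y = -4*x
∂A₃/∂z = 0
∇·A = -4*x + 6*y^2 + 4*y*z - 2
At (2, -3, 2): 20.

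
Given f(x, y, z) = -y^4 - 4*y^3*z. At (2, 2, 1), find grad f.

∂f/∂x = 0
∂f/∂y = -4*y^3 - 12*y^2*z
∂f/∂z = -4*y^3
∇f = (0, -4*y^3 - 12*y^2*z, -4*y^3)
At (2, 2, 1): (0, -80, -32).

(0, -80, -32)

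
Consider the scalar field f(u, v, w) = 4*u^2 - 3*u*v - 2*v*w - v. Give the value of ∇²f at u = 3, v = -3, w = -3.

8

∂²f/∂u² = 8
∂²f/∂v² = 0
∂²f/∂w² = 0
∇²f = 8
At (3, -3, -3): 8.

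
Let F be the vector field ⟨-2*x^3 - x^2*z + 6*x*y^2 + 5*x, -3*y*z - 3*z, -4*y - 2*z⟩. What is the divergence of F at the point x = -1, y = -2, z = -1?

22

∂F₁/∂x = -6*x^2 - 2*x*z + 6*y^2 + 5
∂F₂/∂y = -3*z
∂F₃/∂z = -2
∇·F = -6*x^2 - 2*x*z + 6*y^2 - 3*z + 3
At (-1, -2, -1): 22.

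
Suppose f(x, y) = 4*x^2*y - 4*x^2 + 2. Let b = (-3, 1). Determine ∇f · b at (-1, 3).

52

∂f/∂x = 8*x*y - 8*x
∂f/∂y = 4*x^2
∇f at (-1, 3) = (-16, 4)
∇f · b = (-16)(-3) + (4)(1) = 52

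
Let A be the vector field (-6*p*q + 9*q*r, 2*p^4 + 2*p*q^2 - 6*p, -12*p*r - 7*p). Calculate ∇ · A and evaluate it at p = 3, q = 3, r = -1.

∂A₁/∂p = -6*q
∂A₂/∂q = 4*p*q
∂A₃/∂r = -12*p
∇·A = 4*p*q - 12*p - 6*q
At (3, 3, -1): -18.

-18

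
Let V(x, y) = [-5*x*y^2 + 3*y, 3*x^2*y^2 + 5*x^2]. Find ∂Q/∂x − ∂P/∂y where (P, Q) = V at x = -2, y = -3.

∂V₂/∂x = 6*x*y^2 + 10*x
∂V₁/∂y = -10*x*y + 3
Scalar curl = 6*x*y^2 + 10*x*y + 10*x - 3
At (-2, -3): -71.

-71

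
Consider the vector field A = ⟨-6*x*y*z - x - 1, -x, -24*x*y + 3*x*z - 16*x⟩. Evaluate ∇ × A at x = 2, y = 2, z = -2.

(-48, 46, -25)

(∇×A)₁ = ∂A₃/∂y − ∂A₂/∂z = -24*x
(∇×A)₂ = ∂A₁/∂z − ∂A₃/∂x = -6*x*y + 24*y - 3*z + 16
(∇×A)₃ = ∂A₂/∂x − ∂A₁/∂y = 6*x*z - 1
∇×A = (-24*x, -6*x*y + 24*y - 3*z + 16, 6*x*z - 1)
At (2, 2, -2): (-48, 46, -25).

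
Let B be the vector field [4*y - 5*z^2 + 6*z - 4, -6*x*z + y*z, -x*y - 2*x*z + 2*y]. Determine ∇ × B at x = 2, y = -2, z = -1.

(14, 12, 2)

(∇×B)₁ = ∂B₃/∂y − ∂B₂/∂z = 5*x - y + 2
(∇×B)₂ = ∂B₁/∂z − ∂B₃/∂x = y - 8*z + 6
(∇×B)₃ = ∂B₂/∂x − ∂B₁/∂y = -6*z - 4
∇×B = (5*x - y + 2, y - 8*z + 6, -6*z - 4)
At (2, -2, -1): (14, 12, 2).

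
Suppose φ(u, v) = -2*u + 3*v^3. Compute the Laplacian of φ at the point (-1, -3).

-54

∂²φ/∂u² = 0
∂²φ/∂v² = 18*v
∇²φ = 18*v
At (-1, -3): -54.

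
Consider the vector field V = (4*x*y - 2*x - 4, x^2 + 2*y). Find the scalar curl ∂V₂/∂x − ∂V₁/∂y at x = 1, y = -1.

-2

∂V₂/∂x = 2*x
∂V₁/∂y = 4*x
Scalar curl = -2*x
At (1, -1): -2.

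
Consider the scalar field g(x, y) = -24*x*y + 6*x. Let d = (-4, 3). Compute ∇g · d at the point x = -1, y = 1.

∂g/∂x = -24*y + 6
∂g/∂y = -24*x
∇g at (-1, 1) = (-18, 24)
∇g · d = (-18)(-4) + (24)(3) = 144

144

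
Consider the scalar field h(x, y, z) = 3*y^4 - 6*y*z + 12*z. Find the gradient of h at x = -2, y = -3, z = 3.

(0, -342, 30)

∂h/∂x = 0
∂h/∂y = 12*y^3 - 6*z
∂h/∂z = -6*y + 12
∇h = (0, 12*y^3 - 6*z, -6*y + 12)
At (-2, -3, 3): (0, -342, 30).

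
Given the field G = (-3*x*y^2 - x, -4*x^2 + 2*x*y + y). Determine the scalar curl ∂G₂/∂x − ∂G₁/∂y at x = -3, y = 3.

-24

∂G₂/∂x = -8*x + 2*y
∂G₁/∂y = -6*x*y
Scalar curl = 6*x*y - 8*x + 2*y
At (-3, 3): -24.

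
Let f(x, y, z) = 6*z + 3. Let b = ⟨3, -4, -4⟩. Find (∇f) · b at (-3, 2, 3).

-24

∂f/∂x = 0
∂f/∂y = 0
∂f/∂z = 6
∇f at (-3, 2, 3) = (0, 0, 6)
∇f · b = (0)(3) + (0)(-4) + (6)(-4) = -24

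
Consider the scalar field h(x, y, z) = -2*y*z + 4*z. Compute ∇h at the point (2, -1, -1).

(0, 2, 6)

∂h/∂x = 0
∂h/∂y = -2*z
∂h/∂z = -2*y + 4
∇h = (0, -2*z, -2*y + 4)
At (2, -1, -1): (0, 2, 6).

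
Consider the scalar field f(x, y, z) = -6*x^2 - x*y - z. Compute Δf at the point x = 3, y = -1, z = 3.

-12

∂²f/∂x² = -12
∂²f/∂y² = 0
∂²f/∂z² = 0
∇²f = -12
At (3, -1, 3): -12.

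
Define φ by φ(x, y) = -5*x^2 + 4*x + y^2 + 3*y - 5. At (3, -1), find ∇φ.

∂φ/∂x = -10*x + 4
∂φ/∂y = 2*y + 3
∇φ = (-10*x + 4, 2*y + 3)
At (3, -1): (-26, 1).

(-26, 1)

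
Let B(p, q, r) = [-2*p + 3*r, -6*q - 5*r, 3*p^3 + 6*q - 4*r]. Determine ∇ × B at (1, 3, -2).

(∇×B)₁ = ∂B₃/∂q − ∂B₂/∂r = 11
(∇×B)₂ = ∂B₁/∂r − ∂B₃/∂p = -9*p^2 + 3
(∇×B)₃ = ∂B₂/∂p − ∂B₁/∂q = 0
∇×B = (11, -9*p^2 + 3, 0)
At (1, 3, -2): (11, -6, 0).

(11, -6, 0)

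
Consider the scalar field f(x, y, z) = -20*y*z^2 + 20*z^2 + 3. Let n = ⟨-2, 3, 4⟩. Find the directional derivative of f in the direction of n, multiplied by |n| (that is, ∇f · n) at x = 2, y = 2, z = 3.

∂f/∂x = 0
∂f/∂y = -20*z^2
∂f/∂z = -40*y*z + 40*z
∇f at (2, 2, 3) = (0, -180, -120)
∇f · n = (0)(-2) + (-180)(3) + (-120)(4) = -1020

-1020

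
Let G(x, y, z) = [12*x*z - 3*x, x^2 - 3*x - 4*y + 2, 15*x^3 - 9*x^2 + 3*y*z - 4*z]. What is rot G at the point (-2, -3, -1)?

(∇×G)₁ = ∂G₃/∂y − ∂G₂/∂z = 3*z
(∇×G)₂ = ∂G₁/∂z − ∂G₃/∂x = -45*x^2 + 30*x
(∇×G)₃ = ∂G₂/∂x − ∂G₁/∂y = 2*x - 3
∇×G = (3*z, -45*x^2 + 30*x, 2*x - 3)
At (-2, -3, -1): (-3, -240, -7).

(-3, -240, -7)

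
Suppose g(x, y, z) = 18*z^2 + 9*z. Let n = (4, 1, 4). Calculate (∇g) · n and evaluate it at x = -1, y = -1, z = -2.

∂g/∂x = 0
∂g/∂y = 0
∂g/∂z = 36*z + 9
∇g at (-1, -1, -2) = (0, 0, -63)
∇g · n = (0)(4) + (0)(1) + (-63)(4) = -252

-252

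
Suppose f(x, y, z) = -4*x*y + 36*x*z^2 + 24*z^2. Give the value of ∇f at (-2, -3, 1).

(48, 8, -96)

∂f/∂x = -4*y + 36*z^2
∂f/∂y = -4*x
∂f/∂z = 72*x*z + 48*z
∇f = (-4*y + 36*z^2, -4*x, 72*x*z + 48*z)
At (-2, -3, 1): (48, 8, -96).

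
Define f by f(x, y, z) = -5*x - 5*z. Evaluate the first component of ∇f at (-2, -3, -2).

(∇f)_1 = ∂f/∂x = -5
At (-2, -3, -2): -5.

-5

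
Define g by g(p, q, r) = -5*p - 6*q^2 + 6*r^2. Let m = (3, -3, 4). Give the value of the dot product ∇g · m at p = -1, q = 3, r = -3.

∂g/∂p = -5
∂g/∂q = -12*q
∂g/∂r = 12*r
∇g at (-1, 3, -3) = (-5, -36, -36)
∇g · m = (-5)(3) + (-36)(-3) + (-36)(4) = -51

-51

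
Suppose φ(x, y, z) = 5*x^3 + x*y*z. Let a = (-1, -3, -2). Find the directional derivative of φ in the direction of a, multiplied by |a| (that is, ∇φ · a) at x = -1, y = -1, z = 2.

-9

∂φ/∂x = 15*x^2 + y*z
∂φ/∂y = x*z
∂φ/∂z = x*y
∇φ at (-1, -1, 2) = (13, -2, 1)
∇φ · a = (13)(-1) + (-2)(-3) + (1)(-2) = -9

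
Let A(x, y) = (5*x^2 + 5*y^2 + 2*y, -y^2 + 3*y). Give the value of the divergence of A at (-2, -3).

-11

∂A₁/∂x = 10*x
∂A₂/∂y = -2*y + 3
∇·A = 10*x - 2*y + 3
At (-2, -3): -11.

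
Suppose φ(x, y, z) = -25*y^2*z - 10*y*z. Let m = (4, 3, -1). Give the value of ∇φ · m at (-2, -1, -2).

∂φ/∂x = 0
∂φ/∂y = -50*y*z - 10*z
∂φ/∂z = -25*y^2 - 10*y
∇φ at (-2, -1, -2) = (0, -80, -15)
∇φ · m = (0)(4) + (-80)(3) + (-15)(-1) = -225

-225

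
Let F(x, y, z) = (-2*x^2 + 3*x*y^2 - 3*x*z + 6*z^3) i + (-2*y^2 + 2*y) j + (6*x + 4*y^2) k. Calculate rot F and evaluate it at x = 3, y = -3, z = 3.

(∇×F)₁ = ∂F₃/∂y − ∂F₂/∂z = 8*y
(∇×F)₂ = ∂F₁/∂z − ∂F₃/∂x = -3*x + 18*z^2 - 6
(∇×F)₃ = ∂F₂/∂x − ∂F₁/∂y = -6*x*y
∇×F = (8*y, -3*x + 18*z^2 - 6, -6*x*y)
At (3, -3, 3): (-24, 147, 54).

(-24, 147, 54)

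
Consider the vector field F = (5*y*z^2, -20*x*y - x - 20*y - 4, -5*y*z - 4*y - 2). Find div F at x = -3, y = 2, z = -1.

30

∂F₁/∂x = 0
∂F₂/∂y = -20*x - 20
∂F₃/∂z = -5*y
∇·F = -20*x - 5*y - 20
At (-3, 2, -1): 30.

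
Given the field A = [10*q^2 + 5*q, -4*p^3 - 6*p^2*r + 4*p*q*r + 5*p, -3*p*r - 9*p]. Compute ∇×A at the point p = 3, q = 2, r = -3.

(30, 0, -64)

(∇×A)₁ = ∂A₃/∂q − ∂A₂/∂r = 6*p^2 - 4*p*q
(∇×A)₂ = ∂A₁/∂r − ∂A₃/∂p = 3*r + 9
(∇×A)₃ = ∂A₂/∂p − ∂A₁/∂q = -12*p^2 - 12*p*r + 4*q*r - 20*q
∇×A = (6*p^2 - 4*p*q, 3*r + 9, -12*p^2 - 12*p*r + 4*q*r - 20*q)
At (3, 2, -3): (30, 0, -64).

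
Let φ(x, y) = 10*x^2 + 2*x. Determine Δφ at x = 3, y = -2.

∂²φ/∂x² = 20
∂²φ/∂y² = 0
∇²φ = 20
At (3, -2): 20.

20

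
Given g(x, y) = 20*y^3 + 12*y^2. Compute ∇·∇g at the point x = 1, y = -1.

-96

∂²g/∂x² = 0
∂²g/∂y² = 24*(5*y + 1)
∇²g = 120*y + 24
At (1, -1): -96.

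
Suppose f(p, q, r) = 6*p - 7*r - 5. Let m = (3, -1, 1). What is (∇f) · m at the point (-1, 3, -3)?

∂f/∂p = 6
∂f/∂q = 0
∂f/∂r = -7
∇f at (-1, 3, -3) = (6, 0, -7)
∇f · m = (6)(3) + (0)(-1) + (-7)(1) = 11

11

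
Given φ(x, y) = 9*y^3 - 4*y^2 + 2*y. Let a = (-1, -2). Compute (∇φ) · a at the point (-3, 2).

∂φ/∂x = 0
∂φ/∂y = 27*y^2 - 8*y + 2
∇φ at (-3, 2) = (0, 94)
∇φ · a = (0)(-1) + (94)(-2) = -188

-188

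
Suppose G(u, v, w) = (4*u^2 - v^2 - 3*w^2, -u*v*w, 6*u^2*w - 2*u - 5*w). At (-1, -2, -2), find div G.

∂G₁/∂u = 8*u
∂G₂/∂v = -u*w
∂G₃/∂w = 6*u^2 - 5
∇·G = 6*u^2 - u*w + 8*u - 5
At (-1, -2, -2): -9.

-9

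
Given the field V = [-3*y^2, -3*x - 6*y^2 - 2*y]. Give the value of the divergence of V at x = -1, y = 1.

∂V₁/∂x = 0
∂V₂/∂y = -12*y - 2
∇·V = -12*y - 2
At (-1, 1): -14.

-14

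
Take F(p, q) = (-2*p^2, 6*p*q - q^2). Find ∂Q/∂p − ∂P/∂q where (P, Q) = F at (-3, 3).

∂F₂/∂p = 6*q
∂F₁/∂q = 0
Scalar curl = 6*q
At (-3, 3): 18.

18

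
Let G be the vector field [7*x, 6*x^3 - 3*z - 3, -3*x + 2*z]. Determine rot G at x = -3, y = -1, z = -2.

(∇×G)₁ = ∂G₃/∂y − ∂G₂/∂z = 3
(∇×G)₂ = ∂G₁/∂z − ∂G₃/∂x = 3
(∇×G)₃ = ∂G₂/∂x − ∂G₁/∂y = 18*x^2
∇×G = (3, 3, 18*x^2)
At (-3, -1, -2): (3, 3, 162).

(3, 3, 162)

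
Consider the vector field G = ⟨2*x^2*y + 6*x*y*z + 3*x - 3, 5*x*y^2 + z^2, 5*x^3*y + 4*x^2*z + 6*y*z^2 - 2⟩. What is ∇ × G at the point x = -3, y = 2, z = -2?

(-107, -354, -34)

(∇×G)₁ = ∂G₃/∂y − ∂G₂/∂z = 5*x^3 + 6*z^2 - 2*z
(∇×G)₂ = ∂G₁/∂z − ∂G₃/∂x = -15*x^2*y + 6*x*y - 8*x*z
(∇×G)₃ = ∂G₂/∂x − ∂G₁/∂y = -2*x^2 - 6*x*z + 5*y^2
∇×G = (5*x^3 + 6*z^2 - 2*z, -15*x^2*y + 6*x*y - 8*x*z, -2*x^2 - 6*x*z + 5*y^2)
At (-3, 2, -2): (-107, -354, -34).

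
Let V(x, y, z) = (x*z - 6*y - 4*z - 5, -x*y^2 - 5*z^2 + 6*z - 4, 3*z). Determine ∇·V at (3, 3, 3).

-12

∂V₁/∂x = z
∂V₂/∂y = -2*x*y
∂V₃/∂z = 3
∇·V = -2*x*y + z + 3
At (3, 3, 3): -12.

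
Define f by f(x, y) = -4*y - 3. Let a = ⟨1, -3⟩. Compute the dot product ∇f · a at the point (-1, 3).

∂f/∂x = 0
∂f/∂y = -4
∇f at (-1, 3) = (0, -4)
∇f · a = (0)(1) + (-4)(-3) = 12

12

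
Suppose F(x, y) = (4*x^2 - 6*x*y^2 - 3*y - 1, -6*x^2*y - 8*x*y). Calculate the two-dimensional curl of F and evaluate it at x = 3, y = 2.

∂F₂/∂x = -12*x*y - 8*y
∂F₁/∂y = -12*x*y - 3
Scalar curl = -8*y + 3
At (3, 2): -13.

-13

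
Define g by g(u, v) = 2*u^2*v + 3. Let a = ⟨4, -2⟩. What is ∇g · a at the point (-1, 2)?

-36

∂g/∂u = 4*u*v
∂g/∂v = 2*u^2
∇g at (-1, 2) = (-8, 2)
∇g · a = (-8)(4) + (2)(-2) = -36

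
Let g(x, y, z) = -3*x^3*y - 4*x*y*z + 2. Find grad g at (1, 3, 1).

∂g/∂x = -9*x^2*y - 4*y*z
∂g/∂y = -3*x^3 - 4*x*z
∂g/∂z = -4*x*y
∇g = (-9*x^2*y - 4*y*z, -3*x^3 - 4*x*z, -4*x*y)
At (1, 3, 1): (-39, -7, -12).

(-39, -7, -12)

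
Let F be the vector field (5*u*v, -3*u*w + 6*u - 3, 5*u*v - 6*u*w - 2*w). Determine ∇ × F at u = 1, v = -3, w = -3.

(8, -3, 10)

(∇×F)₁ = ∂F₃/∂v − ∂F₂/∂w = 8*u
(∇×F)₂ = ∂F₁/∂w − ∂F₃/∂u = -5*v + 6*w
(∇×F)₃ = ∂F₂/∂u − ∂F₁/∂v = -5*u - 3*w + 6
∇×F = (8*u, -5*v + 6*w, -5*u - 3*w + 6)
At (1, -3, -3): (8, -3, 10).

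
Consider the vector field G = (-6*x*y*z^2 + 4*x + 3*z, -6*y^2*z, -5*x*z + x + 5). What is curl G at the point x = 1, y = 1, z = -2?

(6, 16, 24)

(∇×G)₁ = ∂G₃/∂y − ∂G₂/∂z = 6*y^2
(∇×G)₂ = ∂G₁/∂z − ∂G₃/∂x = -12*x*y*z + 5*z + 2
(∇×G)₃ = ∂G₂/∂x − ∂G₁/∂y = 6*x*z^2
∇×G = (6*y^2, -12*x*y*z + 5*z + 2, 6*x*z^2)
At (1, 1, -2): (6, 16, 24).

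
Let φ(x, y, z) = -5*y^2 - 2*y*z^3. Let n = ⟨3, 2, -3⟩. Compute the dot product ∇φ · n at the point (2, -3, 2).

∂φ/∂x = 0
∂φ/∂y = -10*y - 2*z^3
∂φ/∂z = -6*y*z^2
∇φ at (2, -3, 2) = (0, 14, 72)
∇φ · n = (0)(3) + (14)(2) + (72)(-3) = -188

-188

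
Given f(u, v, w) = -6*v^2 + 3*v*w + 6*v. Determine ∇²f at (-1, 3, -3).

-12

∂²f/∂u² = 0
∂²f/∂v² = -12
∂²f/∂w² = 0
∇²f = -12
At (-1, 3, -3): -12.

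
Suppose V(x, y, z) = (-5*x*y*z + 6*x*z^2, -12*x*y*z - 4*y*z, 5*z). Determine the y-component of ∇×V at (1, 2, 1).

(∇×V)_2 = ∂V₁/∂z − ∂V₃/∂x
= -5*x*y + 12*x*z − (0)
= -5*x*y + 12*x*z
At (1, 2, 1): 2.

2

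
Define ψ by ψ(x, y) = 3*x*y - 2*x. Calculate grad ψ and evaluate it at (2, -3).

∂ψ/∂x = 3*y - 2
∂ψ/∂y = 3*x
∇ψ = (3*y - 2, 3*x)
At (2, -3): (-11, 6).

(-11, 6)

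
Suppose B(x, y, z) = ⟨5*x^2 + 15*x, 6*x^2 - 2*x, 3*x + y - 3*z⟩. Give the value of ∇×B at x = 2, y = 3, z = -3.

(∇×B)₁ = ∂B₃/∂y − ∂B₂/∂z = 1
(∇×B)₂ = ∂B₁/∂z − ∂B₃/∂x = -3
(∇×B)₃ = ∂B₂/∂x − ∂B₁/∂y = 12*x - 2
∇×B = (1, -3, 12*x - 2)
At (2, 3, -3): (1, -3, 22).

(1, -3, 22)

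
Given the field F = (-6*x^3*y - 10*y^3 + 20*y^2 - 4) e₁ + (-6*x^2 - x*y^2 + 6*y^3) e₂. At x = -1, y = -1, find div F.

∂F₁/∂x = -18*x^2*y
∂F₂/∂y = -2*x*y + 18*y^2
∇·F = -18*x^2*y - 2*x*y + 18*y^2
At (-1, -1): 34.

34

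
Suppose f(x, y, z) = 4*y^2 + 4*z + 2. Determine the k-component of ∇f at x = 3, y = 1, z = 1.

(∇f)_3 = ∂f/∂z = 4
At (3, 1, 1): 4.

4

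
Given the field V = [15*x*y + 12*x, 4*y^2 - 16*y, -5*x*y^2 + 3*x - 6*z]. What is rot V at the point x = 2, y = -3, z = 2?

(60, 42, -30)

(∇×V)₁ = ∂V₃/∂y − ∂V₂/∂z = -10*x*y
(∇×V)₂ = ∂V₁/∂z − ∂V₃/∂x = 5*y^2 - 3
(∇×V)₃ = ∂V₂/∂x − ∂V₁/∂y = -15*x
∇×V = (-10*x*y, 5*y^2 - 3, -15*x)
At (2, -3, 2): (60, 42, -30).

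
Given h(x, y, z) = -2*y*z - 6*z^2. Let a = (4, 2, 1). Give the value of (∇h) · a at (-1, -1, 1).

-14

∂h/∂x = 0
∂h/∂y = -2*z
∂h/∂z = -2*y - 12*z
∇h at (-1, -1, 1) = (0, -2, -10)
∇h · a = (0)(4) + (-2)(2) + (-10)(1) = -14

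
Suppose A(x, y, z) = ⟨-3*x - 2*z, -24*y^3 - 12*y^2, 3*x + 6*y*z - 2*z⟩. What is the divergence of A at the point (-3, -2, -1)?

∂A₁/∂x = -3
∂A₂/∂y = -72*y^2 - 24*y
∂A₃/∂z = 6*y - 2
∇·A = -72*y^2 - 18*y - 5
At (-3, -2, -1): -257.

-257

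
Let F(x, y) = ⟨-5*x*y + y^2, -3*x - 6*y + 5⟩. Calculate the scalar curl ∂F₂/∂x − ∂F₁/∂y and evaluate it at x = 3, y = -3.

∂F₂/∂x = -3
∂F₁/∂y = -5*x + 2*y
Scalar curl = 5*x - 2*y - 3
At (3, -3): 18.

18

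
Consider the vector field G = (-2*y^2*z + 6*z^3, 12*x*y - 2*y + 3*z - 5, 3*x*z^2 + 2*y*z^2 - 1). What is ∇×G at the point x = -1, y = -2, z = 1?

(∇×G)₁ = ∂G₃/∂y − ∂G₂/∂z = 2*z^2 - 3
(∇×G)₂ = ∂G₁/∂z − ∂G₃/∂x = -2*y^2 + 15*z^2
(∇×G)₃ = ∂G₂/∂x − ∂G₁/∂y = 4*y*z + 12*y
∇×G = (2*z^2 - 3, -2*y^2 + 15*z^2, 4*y*z + 12*y)
At (-1, -2, 1): (-1, 7, -32).

(-1, 7, -32)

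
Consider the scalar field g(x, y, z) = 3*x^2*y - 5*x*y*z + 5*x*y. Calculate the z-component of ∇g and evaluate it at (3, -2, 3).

30

(∇g)_3 = ∂g/∂z = -5*x*y
At (3, -2, 3): 30.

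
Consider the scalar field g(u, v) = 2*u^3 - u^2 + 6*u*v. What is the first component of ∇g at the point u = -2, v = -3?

10

(∇g)_1 = ∂g/∂u = 6*u^2 - 2*u + 6*v
At (-2, -3): 10.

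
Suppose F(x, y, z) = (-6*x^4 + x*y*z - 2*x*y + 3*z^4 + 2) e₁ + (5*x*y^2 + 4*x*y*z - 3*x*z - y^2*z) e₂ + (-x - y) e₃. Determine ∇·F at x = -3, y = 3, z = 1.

537

∂F₁/∂x = -24*x^3 + y*z - 2*y
∂F₂/∂y = 10*x*y + 4*x*z - 2*y*z
∂F₃/∂z = 0
∇·F = -24*x^3 + 10*x*y + 4*x*z - y*z - 2*y
At (-3, 3, 1): 537.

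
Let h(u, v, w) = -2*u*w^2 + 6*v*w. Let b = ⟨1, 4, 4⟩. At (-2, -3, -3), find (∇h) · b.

∂h/∂u = -2*w^2
∂h/∂v = 6*w
∂h/∂w = -4*u*w + 6*v
∇h at (-2, -3, -3) = (-18, -18, -42)
∇h · b = (-18)(1) + (-18)(4) + (-42)(4) = -258

-258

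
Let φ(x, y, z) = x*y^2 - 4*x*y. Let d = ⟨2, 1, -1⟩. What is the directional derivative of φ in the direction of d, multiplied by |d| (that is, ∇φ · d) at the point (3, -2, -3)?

∂φ/∂x = y^2 - 4*y
∂φ/∂y = 2*x*y - 4*x
∂φ/∂z = 0
∇φ at (3, -2, -3) = (12, -24, 0)
∇φ · d = (12)(2) + (-24)(1) + (0)(-1) = 0

0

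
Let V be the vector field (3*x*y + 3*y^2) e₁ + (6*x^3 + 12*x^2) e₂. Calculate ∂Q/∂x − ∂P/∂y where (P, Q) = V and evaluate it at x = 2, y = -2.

∂V₂/∂x = 18*x^2 + 24*x
∂V₁/∂y = 3*x + 6*y
Scalar curl = 18*x^2 + 21*x - 6*y
At (2, -2): 126.

126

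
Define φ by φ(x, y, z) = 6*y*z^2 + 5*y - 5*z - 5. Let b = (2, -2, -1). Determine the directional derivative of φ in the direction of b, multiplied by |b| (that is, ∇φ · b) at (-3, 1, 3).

∂φ/∂x = 0
∂φ/∂y = 6*z^2 + 5
∂φ/∂z = 12*y*z - 5
∇φ at (-3, 1, 3) = (0, 59, 31)
∇φ · b = (0)(2) + (59)(-2) + (31)(-1) = -149

-149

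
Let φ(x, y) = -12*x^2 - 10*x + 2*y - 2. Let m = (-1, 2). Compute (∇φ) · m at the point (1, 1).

38

∂φ/∂x = -24*x - 10
∂φ/∂y = 2
∇φ at (1, 1) = (-34, 2)
∇φ · m = (-34)(-1) + (2)(2) = 38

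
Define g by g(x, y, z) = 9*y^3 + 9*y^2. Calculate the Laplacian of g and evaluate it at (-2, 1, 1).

∂²g/∂x² = 0
∂²g/∂y² = 18*(3*y + 1)
∂²g/∂z² = 0
∇²g = 54*y + 18
At (-2, 1, 1): 72.

72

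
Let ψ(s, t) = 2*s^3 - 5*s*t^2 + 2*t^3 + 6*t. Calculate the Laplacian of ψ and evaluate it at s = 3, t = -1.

∂²ψ/∂s² = 12*s
∂²ψ/∂t² = 2*(-5*s + 6*t)
∇²ψ = 2*s + 12*t
At (3, -1): -6.

-6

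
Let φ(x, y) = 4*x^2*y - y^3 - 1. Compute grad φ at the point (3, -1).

(-24, 33)

∂φ/∂x = 8*x*y
∂φ/∂y = 4*x^2 - 3*y^2
∇φ = (8*x*y, 4*x^2 - 3*y^2)
At (3, -1): (-24, 33).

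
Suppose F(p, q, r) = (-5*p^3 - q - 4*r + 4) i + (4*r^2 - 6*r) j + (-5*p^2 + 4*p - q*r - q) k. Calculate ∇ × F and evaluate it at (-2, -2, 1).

(-4, -28, 1)

(∇×F)₁ = ∂F₃/∂q − ∂F₂/∂r = -9*r + 5
(∇×F)₂ = ∂F₁/∂r − ∂F₃/∂p = 10*p - 8
(∇×F)₃ = ∂F₂/∂p − ∂F₁/∂q = 1
∇×F = (-9*r + 5, 10*p - 8, 1)
At (-2, -2, 1): (-4, -28, 1).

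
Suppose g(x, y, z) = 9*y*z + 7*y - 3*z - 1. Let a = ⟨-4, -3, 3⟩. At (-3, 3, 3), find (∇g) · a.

∂g/∂x = 0
∂g/∂y = 9*z + 7
∂g/∂z = 9*y - 3
∇g at (-3, 3, 3) = (0, 34, 24)
∇g · a = (0)(-4) + (34)(-3) + (24)(3) = -30

-30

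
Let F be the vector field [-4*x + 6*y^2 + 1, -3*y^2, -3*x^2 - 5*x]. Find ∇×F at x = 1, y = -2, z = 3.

(0, 11, 24)

(∇×F)₁ = ∂F₃/∂y − ∂F₂/∂z = 0
(∇×F)₂ = ∂F₁/∂z − ∂F₃/∂x = 6*x + 5
(∇×F)₃ = ∂F₂/∂x − ∂F₁/∂y = -12*y
∇×F = (0, 6*x + 5, -12*y)
At (1, -2, 3): (0, 11, 24).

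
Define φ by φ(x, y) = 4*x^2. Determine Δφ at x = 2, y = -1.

∂²φ/∂x² = 8
∂²φ/∂y² = 0
∇²φ = 8
At (2, -1): 8.

8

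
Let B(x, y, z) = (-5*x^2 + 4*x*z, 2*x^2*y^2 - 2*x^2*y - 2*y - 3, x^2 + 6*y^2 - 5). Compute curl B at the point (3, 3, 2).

(36, 6, 72)

(∇×B)₁ = ∂B₃/∂y − ∂B₂/∂z = 12*y
(∇×B)₂ = ∂B₁/∂z − ∂B₃/∂x = 2*x
(∇×B)₃ = ∂B₂/∂x − ∂B₁/∂y = 4*x*y^2 - 4*x*y
∇×B = (12*y, 2*x, 4*x*y^2 - 4*x*y)
At (3, 3, 2): (36, 6, 72).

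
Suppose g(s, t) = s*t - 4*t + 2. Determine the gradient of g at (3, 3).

(3, -1)

∂g/∂s = t
∂g/∂t = s - 4
∇g = (t, s - 4)
At (3, 3): (3, -1).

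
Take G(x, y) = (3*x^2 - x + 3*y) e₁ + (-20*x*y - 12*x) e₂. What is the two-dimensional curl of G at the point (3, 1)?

-35

∂G₂/∂x = -20*y - 12
∂G₁/∂y = 3
Scalar curl = -20*y - 15
At (3, 1): -35.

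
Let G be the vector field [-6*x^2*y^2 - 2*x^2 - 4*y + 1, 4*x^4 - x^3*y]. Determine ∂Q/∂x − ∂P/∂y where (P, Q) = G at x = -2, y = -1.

-160

∂G₂/∂x = 16*x^3 - 3*x^2*y
∂G₁/∂y = -12*x^2*y - 4
Scalar curl = 16*x^3 + 9*x^2*y + 4
At (-2, -1): -160.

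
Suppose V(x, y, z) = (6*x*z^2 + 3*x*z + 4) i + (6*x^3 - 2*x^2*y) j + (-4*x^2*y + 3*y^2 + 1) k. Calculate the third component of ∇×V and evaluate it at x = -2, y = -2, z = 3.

(∇×V)_3 = ∂V₂/∂x − ∂V₁/∂y
= 18*x^2 - 4*x*y − (0)
= 18*x^2 - 4*x*y
At (-2, -2, 3): 56.

56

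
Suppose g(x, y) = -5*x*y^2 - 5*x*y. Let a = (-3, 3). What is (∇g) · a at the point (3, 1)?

∂g/∂x = -5*y^2 - 5*y
∂g/∂y = -10*x*y - 5*x
∇g at (3, 1) = (-10, -45)
∇g · a = (-10)(-3) + (-45)(3) = -105

-105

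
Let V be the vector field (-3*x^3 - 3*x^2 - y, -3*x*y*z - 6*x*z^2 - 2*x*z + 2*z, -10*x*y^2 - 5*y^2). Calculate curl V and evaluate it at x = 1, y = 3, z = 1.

(∇×V)₁ = ∂V₃/∂y − ∂V₂/∂z = -17*x*y + 12*x*z + 2*x - 10*y - 2
(∇×V)₂ = ∂V₁/∂z − ∂V₃/∂x = 10*y^2
(∇×V)₃ = ∂V₂/∂x − ∂V₁/∂y = -3*y*z - 6*z^2 - 2*z + 1
∇×V = (-17*x*y + 12*x*z + 2*x - 10*y - 2, 10*y^2, -3*y*z - 6*z^2 - 2*z + 1)
At (1, 3, 1): (-69, 90, -16).

(-69, 90, -16)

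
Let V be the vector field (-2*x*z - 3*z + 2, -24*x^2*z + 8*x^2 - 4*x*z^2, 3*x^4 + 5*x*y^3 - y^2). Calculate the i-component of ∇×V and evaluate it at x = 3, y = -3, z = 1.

651

(∇×V)_1 = ∂V₃/∂y − ∂V₂/∂z
= 15*x*y^2 - 2*y − (-24*x^2 - 8*x*z)
= 24*x^2 + 15*x*y^2 + 8*x*z - 2*y
At (3, -3, 1): 651.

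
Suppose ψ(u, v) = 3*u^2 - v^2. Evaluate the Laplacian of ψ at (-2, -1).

∂²ψ/∂u² = 6
∂²ψ/∂v² = -2
∇²ψ = 4
At (-2, -1): 4.

4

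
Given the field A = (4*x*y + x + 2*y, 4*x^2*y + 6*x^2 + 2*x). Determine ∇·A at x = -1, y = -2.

-3

∂A₁/∂x = 4*y + 1
∂A₂/∂y = 4*x^2
∇·A = 4*x^2 + 4*y + 1
At (-1, -2): -3.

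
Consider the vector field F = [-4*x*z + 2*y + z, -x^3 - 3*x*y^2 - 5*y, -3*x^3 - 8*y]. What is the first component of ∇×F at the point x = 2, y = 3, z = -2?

-8

(∇×F)_1 = ∂F₃/∂y − ∂F₂/∂z
= -8 − (0)
= -8
At (2, 3, -2): -8.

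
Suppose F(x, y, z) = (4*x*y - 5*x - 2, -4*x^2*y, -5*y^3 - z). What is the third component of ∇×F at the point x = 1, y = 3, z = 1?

-28

(∇×F)_3 = ∂F₂/∂x − ∂F₁/∂y
= -8*x*y − (4*x)
= -8*x*y - 4*x
At (1, 3, 1): -28.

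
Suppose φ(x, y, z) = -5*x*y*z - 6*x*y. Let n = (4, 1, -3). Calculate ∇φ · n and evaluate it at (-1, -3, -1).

∂φ/∂x = -5*y*z - 6*y
∂φ/∂y = -5*x*z - 6*x
∂φ/∂z = -5*x*y
∇φ at (-1, -3, -1) = (3, 1, -15)
∇φ · n = (3)(4) + (1)(1) + (-15)(-3) = 58

58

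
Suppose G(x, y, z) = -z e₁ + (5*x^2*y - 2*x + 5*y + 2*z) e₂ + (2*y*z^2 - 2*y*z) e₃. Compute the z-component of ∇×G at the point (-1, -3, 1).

(∇×G)_3 = ∂G₂/∂x − ∂G₁/∂y
= 10*x*y - 2 − (0)
= 10*x*y - 2
At (-1, -3, 1): 28.

28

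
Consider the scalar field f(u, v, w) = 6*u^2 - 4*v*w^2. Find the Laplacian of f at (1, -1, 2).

20

∂²f/∂u² = 12
∂²f/∂v² = 0
∂²f/∂w² = -8*v
∇²f = -8*v + 12
At (1, -1, 2): 20.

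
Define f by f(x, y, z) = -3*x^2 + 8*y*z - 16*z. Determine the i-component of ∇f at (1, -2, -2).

-6

(∇f)_1 = ∂f/∂x = -6*x
At (1, -2, -2): -6.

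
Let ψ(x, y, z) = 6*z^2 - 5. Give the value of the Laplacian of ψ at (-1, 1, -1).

∂²ψ/∂x² = 0
∂²ψ/∂y² = 0
∂²ψ/∂z² = 12
∇²ψ = 12
At (-1, 1, -1): 12.

12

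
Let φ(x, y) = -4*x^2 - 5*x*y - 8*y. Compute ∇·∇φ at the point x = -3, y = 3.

-8

∂²φ/∂x² = -8
∂²φ/∂y² = 0
∇²φ = -8
At (-3, 3): -8.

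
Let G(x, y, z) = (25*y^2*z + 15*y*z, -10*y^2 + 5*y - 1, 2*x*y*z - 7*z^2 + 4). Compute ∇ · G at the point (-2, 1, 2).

∂G₁/∂x = 0
∂G₂/∂y = -20*y + 5
∂G₃/∂z = 2*x*y - 14*z
∇·G = 2*x*y - 20*y - 14*z + 5
At (-2, 1, 2): -47.

-47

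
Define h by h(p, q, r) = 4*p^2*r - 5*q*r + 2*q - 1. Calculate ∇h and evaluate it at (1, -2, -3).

(-24, 17, 14)

∂h/∂p = 8*p*r
∂h/∂q = -5*r + 2
∂h/∂r = 4*p^2 - 5*q
∇h = (8*p*r, -5*r + 2, 4*p^2 - 5*q)
At (1, -2, -3): (-24, 17, 14).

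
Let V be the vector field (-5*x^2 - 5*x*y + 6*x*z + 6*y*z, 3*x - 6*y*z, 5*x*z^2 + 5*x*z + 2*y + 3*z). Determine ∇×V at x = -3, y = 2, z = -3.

(14, -36, 6)

(∇×V)₁ = ∂V₃/∂y − ∂V₂/∂z = 6*y + 2
(∇×V)₂ = ∂V₁/∂z − ∂V₃/∂x = 6*x + 6*y - 5*z^2 - 5*z
(∇×V)₃ = ∂V₂/∂x − ∂V₁/∂y = 5*x - 6*z + 3
∇×V = (6*y + 2, 6*x + 6*y - 5*z^2 - 5*z, 5*x - 6*z + 3)
At (-3, 2, -3): (14, -36, 6).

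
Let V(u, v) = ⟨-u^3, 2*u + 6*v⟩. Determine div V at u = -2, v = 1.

-6

∂V₁/∂u = -3*u^2
∂V₂/∂v = 6
∇·V = -3*u^2 + 6
At (-2, 1): -6.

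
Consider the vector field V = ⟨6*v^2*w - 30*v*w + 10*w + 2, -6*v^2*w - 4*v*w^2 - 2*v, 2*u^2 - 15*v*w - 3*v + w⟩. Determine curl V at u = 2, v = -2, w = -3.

(114, 86, -162)

(∇×V)₁ = ∂V₃/∂v − ∂V₂/∂w = 6*v^2 + 8*v*w - 15*w - 3
(∇×V)₂ = ∂V₁/∂w − ∂V₃/∂u = -4*u + 6*v^2 - 30*v + 10
(∇×V)₃ = ∂V₂/∂u − ∂V₁/∂v = -12*v*w + 30*w
∇×V = (6*v^2 + 8*v*w - 15*w - 3, -4*u + 6*v^2 - 30*v + 10, -12*v*w + 30*w)
At (2, -2, -3): (114, 86, -162).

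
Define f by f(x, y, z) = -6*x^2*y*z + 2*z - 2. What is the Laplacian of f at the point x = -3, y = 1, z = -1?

∂²f/∂x² = -12*y*z
∂²f/∂y² = 0
∂²f/∂z² = 0
∇²f = -12*y*z
At (-3, 1, -1): 12.

12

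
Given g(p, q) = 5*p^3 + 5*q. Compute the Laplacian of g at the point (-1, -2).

-30

∂²g/∂p² = 30*p
∂²g/∂q² = 0
∇²g = 30*p
At (-1, -2): -30.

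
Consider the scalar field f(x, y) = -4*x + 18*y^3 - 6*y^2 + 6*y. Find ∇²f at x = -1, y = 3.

∂²f/∂x² = 0
∂²f/∂y² = 12*(9*y - 1)
∇²f = 108*y - 12
At (-1, 3): 312.

312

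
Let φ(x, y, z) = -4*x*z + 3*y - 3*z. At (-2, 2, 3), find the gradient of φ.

∂φ/∂x = -4*z
∂φ/∂y = 3
∂φ/∂z = -4*x - 3
∇φ = (-4*z, 3, -4*x - 3)
At (-2, 2, 3): (-12, 3, 5).

(-12, 3, 5)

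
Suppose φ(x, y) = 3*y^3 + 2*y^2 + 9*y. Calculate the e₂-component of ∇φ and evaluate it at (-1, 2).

(∇φ)_2 = ∂φ/∂y = 9*y^2 + 4*y + 9
At (-1, 2): 53.

53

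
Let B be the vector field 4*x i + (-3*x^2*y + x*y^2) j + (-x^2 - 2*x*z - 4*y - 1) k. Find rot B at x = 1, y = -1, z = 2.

(-4, 6, 7)

(∇×B)₁ = ∂B₃/∂y − ∂B₂/∂z = -4
(∇×B)₂ = ∂B₁/∂z − ∂B₃/∂x = 2*x + 2*z
(∇×B)₃ = ∂B₂/∂x − ∂B₁/∂y = -6*x*y + y^2
∇×B = (-4, 2*x + 2*z, -6*x*y + y^2)
At (1, -1, 2): (-4, 6, 7).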